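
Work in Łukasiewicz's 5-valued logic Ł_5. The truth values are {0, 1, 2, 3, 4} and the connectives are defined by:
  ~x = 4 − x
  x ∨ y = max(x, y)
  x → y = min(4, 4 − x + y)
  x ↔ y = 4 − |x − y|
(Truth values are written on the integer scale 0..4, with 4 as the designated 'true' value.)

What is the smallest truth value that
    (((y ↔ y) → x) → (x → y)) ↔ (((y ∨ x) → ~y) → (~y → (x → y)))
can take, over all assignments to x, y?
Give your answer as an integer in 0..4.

2

Take x = 2, y = 0:
y ↔ y = 0 ↔ 0 = 4
(y ↔ y) → x = 4 → 2 = 2
x → y = 2 → 0 = 2
((y ↔ y) → x) → (x → y) = 2 → 2 = 4
y ∨ x = 0 ∨ 2 = 2
~y = ~0 = 4
(y ∨ x) → ~y = 2 → 4 = 4
~y = ~0 = 4
x → y = 2 → 0 = 2
~y → (x → y) = 4 → 2 = 2
((y ∨ x) → ~y) → (~y → (x → y)) = 4 → 2 = 2
(((y ↔ y) → x) → (x → y)) ↔ (((y ∨ x) → ~y) → (~y → (x → y))) = 4 ↔ 2 = 2
No assignment yields a value below 2, so this is the minimum.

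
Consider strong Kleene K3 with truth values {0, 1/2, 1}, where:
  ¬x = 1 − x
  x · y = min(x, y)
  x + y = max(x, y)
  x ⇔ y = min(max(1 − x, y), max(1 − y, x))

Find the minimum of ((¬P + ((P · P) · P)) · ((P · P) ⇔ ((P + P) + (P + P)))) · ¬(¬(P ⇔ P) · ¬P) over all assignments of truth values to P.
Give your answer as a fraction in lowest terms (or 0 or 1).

1/2

Take P = 1/2:
¬P = ¬1/2 = 1/2
P · P = 1/2 · 1/2 = 1/2
(P · P) · P = 1/2 · 1/2 = 1/2
¬P + ((P · P) · P) = 1/2 + 1/2 = 1/2
P · P = 1/2 · 1/2 = 1/2
P + P = 1/2 + 1/2 = 1/2
P + P = 1/2 + 1/2 = 1/2
(P + P) + (P + P) = 1/2 + 1/2 = 1/2
(P · P) ⇔ ((P + P) + (P + P)) = 1/2 ⇔ 1/2 = 1/2
(¬P + ((P · P) · P)) · ((P · P) ⇔ ((P + P) + (P + P))) = 1/2 · 1/2 = 1/2
P ⇔ P = 1/2 ⇔ 1/2 = 1/2
¬(P ⇔ P) = ¬1/2 = 1/2
¬P = ¬1/2 = 1/2
¬(P ⇔ P) · ¬P = 1/2 · 1/2 = 1/2
¬(¬(P ⇔ P) · ¬P) = ¬1/2 = 1/2
((¬P + ((P · P) · P)) · ((P · P) ⇔ ((P + P) + (P + P)))) · ¬(¬(P ⇔ P) · ¬P) = 1/2 · 1/2 = 1/2
No assignment yields a value below 1/2, so this is the minimum.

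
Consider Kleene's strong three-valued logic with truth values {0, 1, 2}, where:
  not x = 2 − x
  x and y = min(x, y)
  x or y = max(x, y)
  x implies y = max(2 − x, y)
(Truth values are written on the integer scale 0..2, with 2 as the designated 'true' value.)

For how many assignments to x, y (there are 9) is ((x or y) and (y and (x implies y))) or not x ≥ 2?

5

x = 0, y = 0 ↦ 2  ≥
x = 0, y = 1 ↦ 2  ≥
x = 0, y = 2 ↦ 2  ≥
x = 1, y = 0 ↦ 1  <
x = 1, y = 1 ↦ 1  <
x = 1, y = 2 ↦ 2  ≥
x = 2, y = 0 ↦ 0  <
x = 2, y = 1 ↦ 1  <
x = 2, y = 2 ↦ 2  ≥
So 5 of the 9 assignments meet the threshold.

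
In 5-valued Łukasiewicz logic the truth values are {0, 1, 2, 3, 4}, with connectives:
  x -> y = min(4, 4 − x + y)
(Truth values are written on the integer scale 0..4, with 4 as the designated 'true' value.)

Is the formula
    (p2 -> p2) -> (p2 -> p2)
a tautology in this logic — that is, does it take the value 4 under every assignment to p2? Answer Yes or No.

p2 = 0 ↦ 4
p2 = 1 ↦ 4
p2 = 2 ↦ 4
p2 = 3 ↦ 4
p2 = 4 ↦ 4
Every assignment gives a value ≥ 4.

Yes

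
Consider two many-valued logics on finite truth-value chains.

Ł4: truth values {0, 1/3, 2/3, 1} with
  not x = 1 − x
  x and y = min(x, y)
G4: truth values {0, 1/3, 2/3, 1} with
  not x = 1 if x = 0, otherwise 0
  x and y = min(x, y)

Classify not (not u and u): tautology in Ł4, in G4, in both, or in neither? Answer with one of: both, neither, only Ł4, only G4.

In Ł4: at u = 1/3 the value is 2/3 — not a tautology.
In G4: every assignment gives 1 — tautology.

only G4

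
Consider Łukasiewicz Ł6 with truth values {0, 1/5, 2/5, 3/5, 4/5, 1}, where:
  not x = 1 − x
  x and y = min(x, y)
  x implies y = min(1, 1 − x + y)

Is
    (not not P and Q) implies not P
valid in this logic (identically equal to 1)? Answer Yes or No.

No

Counterexample: take P = 3/5, Q = 3/5.
not P = not 3/5 = 2/5
not not P = not 2/5 = 3/5
not not P and Q = 3/5 and 3/5 = 3/5
not P = not 3/5 = 2/5
(not not P and Q) implies not P = 3/5 implies 2/5 = 4/5
This gives 4/5 ≠ 1.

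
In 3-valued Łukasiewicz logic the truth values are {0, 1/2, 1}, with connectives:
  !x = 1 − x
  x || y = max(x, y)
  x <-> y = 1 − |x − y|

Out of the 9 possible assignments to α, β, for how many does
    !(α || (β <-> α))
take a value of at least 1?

α = 0, β = 0 ↦ 0  <
α = 0, β = 1/2 ↦ 1/2  <
α = 0, β = 1 ↦ 1  ≥
α = 1/2, β = 0 ↦ 1/2  <
α = 1/2, β = 1/2 ↦ 0  <
α = 1/2, β = 1 ↦ 1/2  <
α = 1, β = 0 ↦ 0  <
α = 1, β = 1/2 ↦ 0  <
α = 1, β = 1 ↦ 0  <
So 1 of the 9 assignments meets the threshold.

1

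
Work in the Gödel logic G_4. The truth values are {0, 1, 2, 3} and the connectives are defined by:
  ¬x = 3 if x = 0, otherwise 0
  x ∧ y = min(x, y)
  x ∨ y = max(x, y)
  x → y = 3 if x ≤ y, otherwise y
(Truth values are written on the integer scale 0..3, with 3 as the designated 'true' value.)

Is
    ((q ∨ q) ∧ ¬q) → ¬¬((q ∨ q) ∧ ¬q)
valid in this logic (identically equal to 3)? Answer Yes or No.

q = 0 ↦ 3
q = 1 ↦ 3
q = 2 ↦ 3
q = 3 ↦ 3
Every assignment gives a value ≥ 3.

Yes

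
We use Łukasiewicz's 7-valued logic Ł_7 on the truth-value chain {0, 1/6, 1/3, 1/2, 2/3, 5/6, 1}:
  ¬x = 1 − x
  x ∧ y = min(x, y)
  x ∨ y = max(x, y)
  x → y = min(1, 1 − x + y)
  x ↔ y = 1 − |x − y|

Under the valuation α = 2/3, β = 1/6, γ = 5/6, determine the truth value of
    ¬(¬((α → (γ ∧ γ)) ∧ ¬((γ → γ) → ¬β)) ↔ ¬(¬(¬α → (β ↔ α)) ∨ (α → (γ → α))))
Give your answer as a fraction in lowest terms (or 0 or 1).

γ ∧ γ = 5/6 ∧ 5/6 = 5/6
α → (γ ∧ γ) = 2/3 → 5/6 = 1
γ → γ = 5/6 → 5/6 = 1
¬β = ¬1/6 = 5/6
(γ → γ) → ¬β = 1 → 5/6 = 5/6
¬((γ → γ) → ¬β) = ¬5/6 = 1/6
(α → (γ ∧ γ)) ∧ ¬((γ → γ) → ¬β) = 1 ∧ 1/6 = 1/6
¬((α → (γ ∧ γ)) ∧ ¬((γ → γ) → ¬β)) = ¬1/6 = 5/6
¬α = ¬2/3 = 1/3
β ↔ α = 1/6 ↔ 2/3 = 1/2
¬α → (β ↔ α) = 1/3 → 1/2 = 1
¬(¬α → (β ↔ α)) = ¬1 = 0
γ → α = 5/6 → 2/3 = 5/6
α → (γ → α) = 2/3 → 5/6 = 1
¬(¬α → (β ↔ α)) ∨ (α → (γ → α)) = 0 ∨ 1 = 1
¬(¬(¬α → (β ↔ α)) ∨ (α → (γ → α))) = ¬1 = 0
¬((α → (γ ∧ γ)) ∧ ¬((γ → γ) → ¬β)) ↔ ¬(¬(¬α → (β ↔ α)) ∨ (α → (γ → α))) = 5/6 ↔ 0 = 1/6
¬(¬((α → (γ ∧ γ)) ∧ ¬((γ → γ) → ¬β)) ↔ ¬(¬(¬α → (β ↔ α)) ∨ (α → (γ → α)))) = ¬1/6 = 5/6

5/6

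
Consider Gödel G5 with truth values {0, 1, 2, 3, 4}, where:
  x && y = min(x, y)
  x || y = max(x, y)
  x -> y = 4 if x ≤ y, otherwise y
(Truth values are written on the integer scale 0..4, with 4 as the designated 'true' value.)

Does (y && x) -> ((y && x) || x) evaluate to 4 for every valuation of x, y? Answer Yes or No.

At x = 2, y = 3, for instance:
y && x = 3 && 2 = 2
(y && x) || x = 2 || 2 = 2
(y && x) -> ((y && x) || x) = 2 -> 2 = 4
and checking the remaining 24 assignments likewise gives ≥ 4 in every case.

Yes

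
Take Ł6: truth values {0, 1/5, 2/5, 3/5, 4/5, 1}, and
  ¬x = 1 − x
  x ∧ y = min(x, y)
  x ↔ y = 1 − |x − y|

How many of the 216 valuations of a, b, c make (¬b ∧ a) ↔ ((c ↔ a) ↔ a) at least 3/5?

value 1: 30 assignments (counts)
value 4/5: 57 assignments (counts)
value 3/5: 50 assignments (counts)
value 2/5: 37 assignments
value 1/5: 28 assignments
value 0: 14 assignments
So 137 of the 216 assignments meet the threshold.

137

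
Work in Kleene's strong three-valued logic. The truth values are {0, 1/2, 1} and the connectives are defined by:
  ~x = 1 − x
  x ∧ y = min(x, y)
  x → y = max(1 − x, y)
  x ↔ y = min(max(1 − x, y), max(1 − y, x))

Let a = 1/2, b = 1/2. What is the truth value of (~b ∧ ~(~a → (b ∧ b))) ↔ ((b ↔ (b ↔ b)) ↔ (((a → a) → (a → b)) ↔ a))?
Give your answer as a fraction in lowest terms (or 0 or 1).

1/2

~b = ~1/2 = 1/2
~a = ~1/2 = 1/2
b ∧ b = 1/2 ∧ 1/2 = 1/2
~a → (b ∧ b) = 1/2 → 1/2 = 1/2
~(~a → (b ∧ b)) = ~1/2 = 1/2
~b ∧ ~(~a → (b ∧ b)) = 1/2 ∧ 1/2 = 1/2
b ↔ b = 1/2 ↔ 1/2 = 1/2
b ↔ (b ↔ b) = 1/2 ↔ 1/2 = 1/2
a → a = 1/2 → 1/2 = 1/2
a → b = 1/2 → 1/2 = 1/2
(a → a) → (a → b) = 1/2 → 1/2 = 1/2
((a → a) → (a → b)) ↔ a = 1/2 ↔ 1/2 = 1/2
(b ↔ (b ↔ b)) ↔ (((a → a) → (a → b)) ↔ a) = 1/2 ↔ 1/2 = 1/2
(~b ∧ ~(~a → (b ∧ b))) ↔ ((b ↔ (b ↔ b)) ↔ (((a → a) → (a → b)) ↔ a)) = 1/2 ↔ 1/2 = 1/2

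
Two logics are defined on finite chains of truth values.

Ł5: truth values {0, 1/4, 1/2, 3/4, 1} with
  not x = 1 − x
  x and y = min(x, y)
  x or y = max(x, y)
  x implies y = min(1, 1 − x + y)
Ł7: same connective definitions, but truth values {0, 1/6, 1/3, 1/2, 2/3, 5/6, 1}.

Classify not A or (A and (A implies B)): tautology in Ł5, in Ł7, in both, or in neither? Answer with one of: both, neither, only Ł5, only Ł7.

In Ł5: at A = 1/4, B = 0 the value is 3/4 — not a tautology.
In Ł7: at A = 1/6, B = 0 the value is 5/6 — not a tautology.

neither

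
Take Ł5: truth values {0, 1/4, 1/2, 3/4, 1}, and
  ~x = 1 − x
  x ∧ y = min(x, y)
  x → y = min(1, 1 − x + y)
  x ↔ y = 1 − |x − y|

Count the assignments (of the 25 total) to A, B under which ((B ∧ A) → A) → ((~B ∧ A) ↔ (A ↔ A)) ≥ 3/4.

4

value 1: 1 assignment (counts)
value 3/4: 3 assignments (counts)
value 1/2: 5 assignments
value 1/4: 7 assignments
value 0: 9 assignments
So 4 of the 25 assignments meet the threshold.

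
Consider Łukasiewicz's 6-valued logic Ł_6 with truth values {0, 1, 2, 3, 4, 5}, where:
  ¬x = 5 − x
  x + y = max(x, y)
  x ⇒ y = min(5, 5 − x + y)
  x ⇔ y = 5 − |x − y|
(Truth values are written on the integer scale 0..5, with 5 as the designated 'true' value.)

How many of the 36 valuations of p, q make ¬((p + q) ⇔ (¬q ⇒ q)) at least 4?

value 5: 1 assignment (counts)
value 4: 1 assignment (counts)
value 3: 2 assignments
value 2: 9 assignments
value 1: 12 assignments
value 0: 11 assignments
So 2 of the 36 assignments meet the threshold.

2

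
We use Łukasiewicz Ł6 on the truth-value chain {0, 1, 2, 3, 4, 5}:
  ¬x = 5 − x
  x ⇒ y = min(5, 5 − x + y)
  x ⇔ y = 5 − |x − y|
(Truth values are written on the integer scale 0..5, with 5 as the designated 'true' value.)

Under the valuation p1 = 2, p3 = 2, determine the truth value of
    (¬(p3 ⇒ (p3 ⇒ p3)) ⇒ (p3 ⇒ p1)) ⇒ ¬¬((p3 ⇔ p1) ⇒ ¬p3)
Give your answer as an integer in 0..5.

3

p3 ⇒ p3 = 2 ⇒ 2 = 5
p3 ⇒ (p3 ⇒ p3) = 2 ⇒ 5 = 5
¬(p3 ⇒ (p3 ⇒ p3)) = ¬5 = 0
p3 ⇒ p1 = 2 ⇒ 2 = 5
¬(p3 ⇒ (p3 ⇒ p3)) ⇒ (p3 ⇒ p1) = 0 ⇒ 5 = 5
p3 ⇔ p1 = 2 ⇔ 2 = 5
¬p3 = ¬2 = 3
(p3 ⇔ p1) ⇒ ¬p3 = 5 ⇒ 3 = 3
¬((p3 ⇔ p1) ⇒ ¬p3) = ¬3 = 2
¬¬((p3 ⇔ p1) ⇒ ¬p3) = ¬2 = 3
(¬(p3 ⇒ (p3 ⇒ p3)) ⇒ (p3 ⇒ p1)) ⇒ ¬¬((p3 ⇔ p1) ⇒ ¬p3) = 5 ⇒ 3 = 3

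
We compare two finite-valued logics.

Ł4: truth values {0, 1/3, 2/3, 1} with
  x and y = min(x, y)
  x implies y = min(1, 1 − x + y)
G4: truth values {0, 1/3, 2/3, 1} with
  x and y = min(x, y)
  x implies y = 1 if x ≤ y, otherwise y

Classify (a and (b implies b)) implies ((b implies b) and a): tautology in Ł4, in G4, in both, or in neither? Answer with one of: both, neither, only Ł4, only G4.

In Ł4: every assignment gives 1 — tautology.
In G4: every assignment gives 1 — tautology.

both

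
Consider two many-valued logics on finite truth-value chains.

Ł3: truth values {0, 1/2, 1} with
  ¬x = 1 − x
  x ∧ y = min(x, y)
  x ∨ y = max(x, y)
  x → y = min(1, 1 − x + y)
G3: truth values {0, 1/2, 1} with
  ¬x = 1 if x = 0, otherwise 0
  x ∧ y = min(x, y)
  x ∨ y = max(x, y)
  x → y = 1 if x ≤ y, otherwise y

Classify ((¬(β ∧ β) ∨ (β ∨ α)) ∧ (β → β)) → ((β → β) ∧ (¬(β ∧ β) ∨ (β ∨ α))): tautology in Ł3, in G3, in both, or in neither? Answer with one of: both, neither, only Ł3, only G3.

both

In Ł3: every assignment gives 1 — tautology.
In G3: every assignment gives 1 — tautology.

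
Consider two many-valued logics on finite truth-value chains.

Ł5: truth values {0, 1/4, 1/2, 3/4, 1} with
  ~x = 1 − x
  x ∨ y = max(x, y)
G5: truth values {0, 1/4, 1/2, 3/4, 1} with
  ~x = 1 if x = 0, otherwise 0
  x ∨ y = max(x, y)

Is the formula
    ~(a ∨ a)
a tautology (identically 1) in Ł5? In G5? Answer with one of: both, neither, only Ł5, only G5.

neither

In Ł5: at a = 1/4 the value is 3/4 — not a tautology.
In G5: at a = 1/4 the value is 0 — not a tautology.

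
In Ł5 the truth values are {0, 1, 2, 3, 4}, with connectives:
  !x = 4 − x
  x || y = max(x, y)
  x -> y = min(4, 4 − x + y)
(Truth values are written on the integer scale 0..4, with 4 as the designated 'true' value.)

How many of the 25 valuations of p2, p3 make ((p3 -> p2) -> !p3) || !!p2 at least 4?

13

value 4: 13 assignments (counts)
value 3: 9 assignments
value 2: 3 assignments
So 13 of the 25 assignments meet the threshold.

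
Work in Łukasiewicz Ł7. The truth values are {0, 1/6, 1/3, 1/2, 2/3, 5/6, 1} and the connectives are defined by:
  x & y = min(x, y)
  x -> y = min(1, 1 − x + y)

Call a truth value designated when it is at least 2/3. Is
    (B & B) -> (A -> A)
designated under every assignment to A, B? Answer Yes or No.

Yes

At A = 5/6, B = 1, for instance:
B & B = 1 & 1 = 1
A -> A = 5/6 -> 5/6 = 1
(B & B) -> (A -> A) = 1 -> 1 = 1
and checking the remaining 48 assignments likewise gives ≥ 2/3 in every case.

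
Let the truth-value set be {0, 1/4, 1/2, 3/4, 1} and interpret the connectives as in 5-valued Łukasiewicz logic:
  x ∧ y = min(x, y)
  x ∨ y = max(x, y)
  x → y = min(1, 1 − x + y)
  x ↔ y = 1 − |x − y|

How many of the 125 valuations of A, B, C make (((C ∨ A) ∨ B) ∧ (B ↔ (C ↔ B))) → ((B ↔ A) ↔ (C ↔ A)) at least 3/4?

110

value 1: 90 assignments (counts)
value 3/4: 20 assignments (counts)
value 1/2: 10 assignments
value 1/4: 3 assignments
value 0: 2 assignments
So 110 of the 125 assignments meet the threshold.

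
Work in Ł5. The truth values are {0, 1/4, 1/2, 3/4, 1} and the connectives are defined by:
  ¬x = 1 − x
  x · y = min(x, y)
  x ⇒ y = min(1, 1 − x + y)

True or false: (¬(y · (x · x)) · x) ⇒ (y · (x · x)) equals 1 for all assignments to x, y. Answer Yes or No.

No

Counterexample: take x = 1/4, y = 0.
x · x = 1/4 · 1/4 = 1/4
y · (x · x) = 0 · 1/4 = 0
¬(y · (x · x)) = ¬0 = 1
¬(y · (x · x)) · x = 1 · 1/4 = 1/4
x · x = 1/4 · 1/4 = 1/4
y · (x · x) = 0 · 1/4 = 0
(¬(y · (x · x)) · x) ⇒ (y · (x · x)) = 1/4 ⇒ 0 = 3/4
This gives 3/4 ≠ 1.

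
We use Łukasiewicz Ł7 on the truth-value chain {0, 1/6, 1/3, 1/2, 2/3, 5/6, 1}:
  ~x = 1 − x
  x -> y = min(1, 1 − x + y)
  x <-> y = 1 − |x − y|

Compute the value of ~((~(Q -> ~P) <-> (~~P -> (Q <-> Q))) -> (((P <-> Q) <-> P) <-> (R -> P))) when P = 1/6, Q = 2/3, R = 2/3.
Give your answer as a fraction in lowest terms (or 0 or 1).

0

~P = ~1/6 = 5/6
Q -> ~P = 2/3 -> 5/6 = 1
~(Q -> ~P) = ~1 = 0
~P = ~1/6 = 5/6
~~P = ~5/6 = 1/6
Q <-> Q = 2/3 <-> 2/3 = 1
~~P -> (Q <-> Q) = 1/6 -> 1 = 1
~(Q -> ~P) <-> (~~P -> (Q <-> Q)) = 0 <-> 1 = 0
P <-> Q = 1/6 <-> 2/3 = 1/2
(P <-> Q) <-> P = 1/2 <-> 1/6 = 2/3
R -> P = 2/3 -> 1/6 = 1/2
((P <-> Q) <-> P) <-> (R -> P) = 2/3 <-> 1/2 = 5/6
(~(Q -> ~P) <-> (~~P -> (Q <-> Q))) -> (((P <-> Q) <-> P) <-> (R -> P)) = 0 -> 5/6 = 1
~((~(Q -> ~P) <-> (~~P -> (Q <-> Q))) -> (((P <-> Q) <-> P) <-> (R -> P))) = ~1 = 0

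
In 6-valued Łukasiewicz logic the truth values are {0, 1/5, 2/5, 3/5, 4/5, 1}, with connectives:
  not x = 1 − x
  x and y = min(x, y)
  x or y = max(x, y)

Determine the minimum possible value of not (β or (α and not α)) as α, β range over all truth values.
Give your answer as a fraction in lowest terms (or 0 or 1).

0

Take α = 0, β = 1:
not α = not 0 = 1
α and not α = 0 and 1 = 0
β or (α and not α) = 1 or 0 = 1
not (β or (α and not α)) = not 1 = 0
No assignment yields a value below 0, so this is the minimum.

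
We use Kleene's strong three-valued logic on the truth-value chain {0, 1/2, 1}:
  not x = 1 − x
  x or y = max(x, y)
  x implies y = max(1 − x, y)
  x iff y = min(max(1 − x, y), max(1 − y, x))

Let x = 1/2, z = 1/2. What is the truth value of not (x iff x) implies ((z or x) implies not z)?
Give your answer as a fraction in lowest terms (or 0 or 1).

x iff x = 1/2 iff 1/2 = 1/2
not (x iff x) = not 1/2 = 1/2
z or x = 1/2 or 1/2 = 1/2
not z = not 1/2 = 1/2
(z or x) implies not z = 1/2 implies 1/2 = 1/2
not (x iff x) implies ((z or x) implies not z) = 1/2 implies 1/2 = 1/2

1/2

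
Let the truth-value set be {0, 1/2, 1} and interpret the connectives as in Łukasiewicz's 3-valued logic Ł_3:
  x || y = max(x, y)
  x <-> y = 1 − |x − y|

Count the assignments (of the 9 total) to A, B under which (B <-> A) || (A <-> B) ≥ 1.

A = 0, B = 0 ↦ 1  ≥
A = 0, B = 1/2 ↦ 1/2  <
A = 0, B = 1 ↦ 0  <
A = 1/2, B = 0 ↦ 1/2  <
A = 1/2, B = 1/2 ↦ 1  ≥
A = 1/2, B = 1 ↦ 1/2  <
A = 1, B = 0 ↦ 0  <
A = 1, B = 1/2 ↦ 1/2  <
A = 1, B = 1 ↦ 1  ≥
So 3 of the 9 assignments meet the threshold.

3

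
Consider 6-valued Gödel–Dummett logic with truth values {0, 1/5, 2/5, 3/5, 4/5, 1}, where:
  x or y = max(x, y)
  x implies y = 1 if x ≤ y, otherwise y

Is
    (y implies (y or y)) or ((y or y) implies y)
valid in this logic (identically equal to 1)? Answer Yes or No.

Yes

y = 0 ↦ 1
y = 1/5 ↦ 1
y = 2/5 ↦ 1
y = 3/5 ↦ 1
y = 4/5 ↦ 1
y = 1 ↦ 1
Every assignment gives a value ≥ 1.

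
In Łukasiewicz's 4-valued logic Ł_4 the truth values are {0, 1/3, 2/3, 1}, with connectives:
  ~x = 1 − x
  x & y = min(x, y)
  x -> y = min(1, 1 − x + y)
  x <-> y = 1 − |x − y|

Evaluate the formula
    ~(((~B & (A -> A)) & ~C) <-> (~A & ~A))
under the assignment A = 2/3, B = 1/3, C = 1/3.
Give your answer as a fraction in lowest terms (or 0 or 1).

1/3

~B = ~1/3 = 2/3
A -> A = 2/3 -> 2/3 = 1
~B & (A -> A) = 2/3 & 1 = 2/3
~C = ~1/3 = 2/3
(~B & (A -> A)) & ~C = 2/3 & 2/3 = 2/3
~A = ~2/3 = 1/3
~A = ~2/3 = 1/3
~A & ~A = 1/3 & 1/3 = 1/3
((~B & (A -> A)) & ~C) <-> (~A & ~A) = 2/3 <-> 1/3 = 2/3
~(((~B & (A -> A)) & ~C) <-> (~A & ~A)) = ~2/3 = 1/3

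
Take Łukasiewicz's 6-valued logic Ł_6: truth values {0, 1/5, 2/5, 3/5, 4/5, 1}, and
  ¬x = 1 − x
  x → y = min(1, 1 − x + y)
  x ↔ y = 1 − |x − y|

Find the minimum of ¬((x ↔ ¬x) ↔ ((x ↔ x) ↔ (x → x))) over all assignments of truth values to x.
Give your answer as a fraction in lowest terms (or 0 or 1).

Take x = 2/5:
¬x = ¬2/5 = 3/5
x ↔ ¬x = 2/5 ↔ 3/5 = 4/5
x ↔ x = 2/5 ↔ 2/5 = 1
x → x = 2/5 → 2/5 = 1
(x ↔ x) ↔ (x → x) = 1 ↔ 1 = 1
(x ↔ ¬x) ↔ ((x ↔ x) ↔ (x → x)) = 4/5 ↔ 1 = 4/5
¬((x ↔ ¬x) ↔ ((x ↔ x) ↔ (x → x))) = ¬4/5 = 1/5
No assignment yields a value below 1/5, so this is the minimum.

1/5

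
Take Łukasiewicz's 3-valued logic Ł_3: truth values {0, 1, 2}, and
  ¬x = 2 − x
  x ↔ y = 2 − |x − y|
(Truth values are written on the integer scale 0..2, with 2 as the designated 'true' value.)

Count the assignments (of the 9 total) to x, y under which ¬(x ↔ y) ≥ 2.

2

x = 0, y = 0 ↦ 0  <
x = 0, y = 1 ↦ 1  <
x = 0, y = 2 ↦ 2  ≥
x = 1, y = 0 ↦ 1  <
x = 1, y = 1 ↦ 0  <
x = 1, y = 2 ↦ 1  <
x = 2, y = 0 ↦ 2  ≥
x = 2, y = 1 ↦ 1  <
x = 2, y = 2 ↦ 0  <
So 2 of the 9 assignments meet the threshold.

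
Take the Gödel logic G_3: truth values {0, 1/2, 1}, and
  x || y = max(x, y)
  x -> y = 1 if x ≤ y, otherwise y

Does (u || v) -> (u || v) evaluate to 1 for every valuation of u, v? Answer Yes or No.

u = 0, v = 0 ↦ 1
u = 0, v = 1/2 ↦ 1
u = 0, v = 1 ↦ 1
u = 1/2, v = 0 ↦ 1
u = 1/2, v = 1/2 ↦ 1
u = 1/2, v = 1 ↦ 1
u = 1, v = 0 ↦ 1
u = 1, v = 1/2 ↦ 1
u = 1, v = 1 ↦ 1
Every assignment gives a value ≥ 1.

Yes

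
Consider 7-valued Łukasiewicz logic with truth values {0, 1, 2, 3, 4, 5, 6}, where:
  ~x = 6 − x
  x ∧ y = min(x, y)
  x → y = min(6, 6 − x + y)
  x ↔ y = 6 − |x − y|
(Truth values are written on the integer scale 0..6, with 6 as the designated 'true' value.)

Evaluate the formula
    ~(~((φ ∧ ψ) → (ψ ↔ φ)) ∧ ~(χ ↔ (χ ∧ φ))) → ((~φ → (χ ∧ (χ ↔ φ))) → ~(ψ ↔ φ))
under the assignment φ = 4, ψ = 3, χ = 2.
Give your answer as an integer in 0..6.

φ ∧ ψ = 4 ∧ 3 = 3
ψ ↔ φ = 3 ↔ 4 = 5
(φ ∧ ψ) → (ψ ↔ φ) = 3 → 5 = 6
~((φ ∧ ψ) → (ψ ↔ φ)) = ~6 = 0
χ ∧ φ = 2 ∧ 4 = 2
χ ↔ (χ ∧ φ) = 2 ↔ 2 = 6
~(χ ↔ (χ ∧ φ)) = ~6 = 0
~((φ ∧ ψ) → (ψ ↔ φ)) ∧ ~(χ ↔ (χ ∧ φ)) = 0 ∧ 0 = 0
~(~((φ ∧ ψ) → (ψ ↔ φ)) ∧ ~(χ ↔ (χ ∧ φ))) = ~0 = 6
~φ = ~4 = 2
χ ↔ φ = 2 ↔ 4 = 4
χ ∧ (χ ↔ φ) = 2 ∧ 4 = 2
~φ → (χ ∧ (χ ↔ φ)) = 2 → 2 = 6
ψ ↔ φ = 3 ↔ 4 = 5
~(ψ ↔ φ) = ~5 = 1
(~φ → (χ ∧ (χ ↔ φ))) → ~(ψ ↔ φ) = 6 → 1 = 1
~(~((φ ∧ ψ) → (ψ ↔ φ)) ∧ ~(χ ↔ (χ ∧ φ))) → ((~φ → (χ ∧ (χ ↔ φ))) → ~(ψ ↔ φ)) = 6 → 1 = 1

1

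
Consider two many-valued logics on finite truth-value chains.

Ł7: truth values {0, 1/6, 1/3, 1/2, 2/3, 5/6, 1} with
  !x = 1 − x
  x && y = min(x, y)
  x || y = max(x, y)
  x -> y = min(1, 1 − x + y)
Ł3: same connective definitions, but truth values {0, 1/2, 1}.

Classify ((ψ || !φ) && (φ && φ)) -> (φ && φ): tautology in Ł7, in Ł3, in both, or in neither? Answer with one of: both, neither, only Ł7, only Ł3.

both

In Ł7: every assignment gives 1 — tautology.
In Ł3: every assignment gives 1 — tautology.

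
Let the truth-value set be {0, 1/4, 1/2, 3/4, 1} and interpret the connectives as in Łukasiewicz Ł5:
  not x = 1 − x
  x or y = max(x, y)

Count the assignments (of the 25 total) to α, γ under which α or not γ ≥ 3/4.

value 1: 9 assignments (counts)
value 3/4: 7 assignments (counts)
value 1/2: 5 assignments
value 1/4: 3 assignments
value 0: 1 assignment
So 16 of the 25 assignments meet the threshold.

16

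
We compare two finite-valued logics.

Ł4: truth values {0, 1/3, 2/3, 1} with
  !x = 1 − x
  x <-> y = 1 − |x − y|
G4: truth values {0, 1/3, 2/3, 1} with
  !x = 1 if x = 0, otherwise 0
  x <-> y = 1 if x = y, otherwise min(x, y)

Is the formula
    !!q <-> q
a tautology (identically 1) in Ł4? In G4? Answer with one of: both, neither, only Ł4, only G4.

only Ł4

In Ł4: every assignment gives 1 — tautology.
In G4: at q = 1/3 the value is 1/3 — not a tautology.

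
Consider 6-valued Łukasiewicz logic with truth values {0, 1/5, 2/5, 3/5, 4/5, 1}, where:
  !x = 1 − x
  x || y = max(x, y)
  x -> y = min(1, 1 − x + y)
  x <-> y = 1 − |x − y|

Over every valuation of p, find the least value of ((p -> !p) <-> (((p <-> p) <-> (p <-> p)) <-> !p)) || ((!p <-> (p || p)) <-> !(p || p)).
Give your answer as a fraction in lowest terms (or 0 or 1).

3/5

Take p = 3/5:
!p = !3/5 = 2/5
p -> !p = 3/5 -> 2/5 = 4/5
p <-> p = 3/5 <-> 3/5 = 1
p <-> p = 3/5 <-> 3/5 = 1
(p <-> p) <-> (p <-> p) = 1 <-> 1 = 1
!p = !3/5 = 2/5
((p <-> p) <-> (p <-> p)) <-> !p = 1 <-> 2/5 = 2/5
(p -> !p) <-> (((p <-> p) <-> (p <-> p)) <-> !p) = 4/5 <-> 2/5 = 3/5
!p = !3/5 = 2/5
p || p = 3/5 || 3/5 = 3/5
!p <-> (p || p) = 2/5 <-> 3/5 = 4/5
p || p = 3/5 || 3/5 = 3/5
!(p || p) = !3/5 = 2/5
(!p <-> (p || p)) <-> !(p || p) = 4/5 <-> 2/5 = 3/5
((p -> !p) <-> (((p <-> p) <-> (p <-> p)) <-> !p)) || ((!p <-> (p || p)) <-> !(p || p)) = 3/5 || 3/5 = 3/5
No assignment yields a value below 3/5, so this is the minimum.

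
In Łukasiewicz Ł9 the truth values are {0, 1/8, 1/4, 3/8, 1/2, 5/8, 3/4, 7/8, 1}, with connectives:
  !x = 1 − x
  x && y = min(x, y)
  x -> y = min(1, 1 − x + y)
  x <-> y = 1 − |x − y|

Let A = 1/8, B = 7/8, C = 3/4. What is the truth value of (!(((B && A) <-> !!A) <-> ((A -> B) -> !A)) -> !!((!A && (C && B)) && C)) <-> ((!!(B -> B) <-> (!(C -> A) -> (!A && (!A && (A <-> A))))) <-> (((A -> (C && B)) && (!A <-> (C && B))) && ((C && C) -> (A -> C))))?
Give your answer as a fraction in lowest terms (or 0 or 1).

B && A = 7/8 && 1/8 = 1/8
!A = !1/8 = 7/8
!!A = !7/8 = 1/8
(B && A) <-> !!A = 1/8 <-> 1/8 = 1
A -> B = 1/8 -> 7/8 = 1
!A = !1/8 = 7/8
(A -> B) -> !A = 1 -> 7/8 = 7/8
((B && A) <-> !!A) <-> ((A -> B) -> !A) = 1 <-> 7/8 = 7/8
!(((B && A) <-> !!A) <-> ((A -> B) -> !A)) = !7/8 = 1/8
!A = !1/8 = 7/8
C && B = 3/4 && 7/8 = 3/4
!A && (C && B) = 7/8 && 3/4 = 3/4
(!A && (C && B)) && C = 3/4 && 3/4 = 3/4
!((!A && (C && B)) && C) = !3/4 = 1/4
!!((!A && (C && B)) && C) = !1/4 = 3/4
!(((B && A) <-> !!A) <-> ((A -> B) -> !A)) -> !!((!A && (C && B)) && C) = 1/8 -> 3/4 = 1
B -> B = 7/8 -> 7/8 = 1
!(B -> B) = !1 = 0
!!(B -> B) = !0 = 1
C -> A = 3/4 -> 1/8 = 3/8
!(C -> A) = !3/8 = 5/8
!A = !1/8 = 7/8
!A = !1/8 = 7/8
A <-> A = 1/8 <-> 1/8 = 1
!A && (A <-> A) = 7/8 && 1 = 7/8
!A && (!A && (A <-> A)) = 7/8 && 7/8 = 7/8
!(C -> A) -> (!A && (!A && (A <-> A))) = 5/8 -> 7/8 = 1
!!(B -> B) <-> (!(C -> A) -> (!A && (!A && (A <-> A)))) = 1 <-> 1 = 1
C && B = 3/4 && 7/8 = 3/4
A -> (C && B) = 1/8 -> 3/4 = 1
!A = !1/8 = 7/8
C && B = 3/4 && 7/8 = 3/4
!A <-> (C && B) = 7/8 <-> 3/4 = 7/8
(A -> (C && B)) && (!A <-> (C && B)) = 1 && 7/8 = 7/8
C && C = 3/4 && 3/4 = 3/4
A -> C = 1/8 -> 3/4 = 1
(C && C) -> (A -> C) = 3/4 -> 1 = 1
((A -> (C && B)) && (!A <-> (C && B))) && ((C && C) -> (A -> C)) = 7/8 && 1 = 7/8
(!!(B -> B) <-> (!(C -> A) -> (!A && (!A && (A <-> A))))) <-> (((A -> (C && B)) && (!A <-> (C && B))) && ((C && C) -> (A -> C))) = 1 <-> 7/8 = 7/8
(!(((B && A) <-> !!A) <-> ((A -> B) -> !A)) -> !!((!A && (C && B)) && C)) <-> ((!!(B -> B) <-> (!(C -> A) -> (!A && (!A && (A <-> A))))) <-> (((A -> (C && B)) && (!A <-> (C && B))) && ((C && C) -> (A -> C)))) = 1 <-> 7/8 = 7/8

7/8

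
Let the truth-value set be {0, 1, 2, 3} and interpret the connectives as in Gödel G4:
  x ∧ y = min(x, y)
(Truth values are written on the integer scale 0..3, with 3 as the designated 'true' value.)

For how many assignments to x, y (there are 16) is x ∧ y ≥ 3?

x = 0, y = 0 ↦ 0  <
x = 0, y = 1 ↦ 0  <
x = 0, y = 2 ↦ 0  <
x = 0, y = 3 ↦ 0  <
x = 1, y = 0 ↦ 0  <
x = 1, y = 1 ↦ 1  <
x = 1, y = 2 ↦ 1  <
x = 1, y = 3 ↦ 1  <
x = 2, y = 0 ↦ 0  <
x = 2, y = 1 ↦ 1  <
x = 2, y = 2 ↦ 2  <
x = 2, y = 3 ↦ 2  <
x = 3, y = 0 ↦ 0  <
x = 3, y = 1 ↦ 1  <
x = 3, y = 2 ↦ 2  <
x = 3, y = 3 ↦ 3  ≥
So 1 of the 16 assignments meets the threshold.

1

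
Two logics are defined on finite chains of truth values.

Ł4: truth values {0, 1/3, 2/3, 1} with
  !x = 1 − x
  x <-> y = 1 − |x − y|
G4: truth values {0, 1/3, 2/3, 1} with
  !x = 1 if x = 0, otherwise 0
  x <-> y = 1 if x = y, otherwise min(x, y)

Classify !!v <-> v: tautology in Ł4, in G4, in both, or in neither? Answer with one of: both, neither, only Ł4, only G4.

In Ł4: every assignment gives 1 — tautology.
In G4: at v = 1/3 the value is 1/3 — not a tautology.

only Ł4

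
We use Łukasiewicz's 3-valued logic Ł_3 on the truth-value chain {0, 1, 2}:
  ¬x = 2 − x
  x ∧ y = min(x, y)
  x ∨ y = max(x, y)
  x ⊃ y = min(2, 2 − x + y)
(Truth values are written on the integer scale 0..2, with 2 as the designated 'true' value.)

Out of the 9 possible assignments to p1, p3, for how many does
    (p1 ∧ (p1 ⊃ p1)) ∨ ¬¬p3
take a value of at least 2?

5

p1 = 0, p3 = 0 ↦ 0  <
p1 = 0, p3 = 1 ↦ 1  <
p1 = 0, p3 = 2 ↦ 2  ≥
p1 = 1, p3 = 0 ↦ 1  <
p1 = 1, p3 = 1 ↦ 1  <
p1 = 1, p3 = 2 ↦ 2  ≥
p1 = 2, p3 = 0 ↦ 2  ≥
p1 = 2, p3 = 1 ↦ 2  ≥
p1 = 2, p3 = 2 ↦ 2  ≥
So 5 of the 9 assignments meet the threshold.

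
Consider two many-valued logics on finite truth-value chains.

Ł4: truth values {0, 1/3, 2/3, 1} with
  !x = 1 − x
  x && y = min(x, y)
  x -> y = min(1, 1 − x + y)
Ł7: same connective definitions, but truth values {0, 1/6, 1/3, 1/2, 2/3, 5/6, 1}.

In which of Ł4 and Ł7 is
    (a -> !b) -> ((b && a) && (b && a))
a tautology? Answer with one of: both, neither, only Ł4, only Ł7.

neither

In Ł4: at a = 0, b = 0 the value is 0 — not a tautology.
In Ł7: at a = 0, b = 0 the value is 0 — not a tautology.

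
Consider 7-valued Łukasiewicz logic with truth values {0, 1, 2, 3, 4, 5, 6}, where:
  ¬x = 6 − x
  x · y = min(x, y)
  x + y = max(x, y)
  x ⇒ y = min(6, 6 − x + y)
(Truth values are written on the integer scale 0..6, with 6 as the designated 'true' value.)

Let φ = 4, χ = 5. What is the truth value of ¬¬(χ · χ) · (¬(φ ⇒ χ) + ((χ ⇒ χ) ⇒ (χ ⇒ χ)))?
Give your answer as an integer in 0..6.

χ · χ = 5 · 5 = 5
¬(χ · χ) = ¬5 = 1
¬¬(χ · χ) = ¬1 = 5
φ ⇒ χ = 4 ⇒ 5 = 6
¬(φ ⇒ χ) = ¬6 = 0
χ ⇒ χ = 5 ⇒ 5 = 6
χ ⇒ χ = 5 ⇒ 5 = 6
(χ ⇒ χ) ⇒ (χ ⇒ χ) = 6 ⇒ 6 = 6
¬(φ ⇒ χ) + ((χ ⇒ χ) ⇒ (χ ⇒ χ)) = 0 + 6 = 6
¬¬(χ · χ) · (¬(φ ⇒ χ) + ((χ ⇒ χ) ⇒ (χ ⇒ χ))) = 5 · 6 = 5

5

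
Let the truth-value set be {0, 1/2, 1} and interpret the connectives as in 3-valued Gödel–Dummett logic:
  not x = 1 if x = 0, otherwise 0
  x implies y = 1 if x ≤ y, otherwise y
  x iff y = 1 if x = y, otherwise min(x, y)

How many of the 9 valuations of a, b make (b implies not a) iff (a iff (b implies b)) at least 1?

1

a = 0, b = 0 ↦ 0  <
a = 0, b = 1/2 ↦ 0  <
a = 0, b = 1 ↦ 0  <
a = 1/2, b = 0 ↦ 1/2  <
a = 1/2, b = 1/2 ↦ 0  <
a = 1/2, b = 1 ↦ 0  <
a = 1, b = 0 ↦ 1  ≥
a = 1, b = 1/2 ↦ 0  <
a = 1, b = 1 ↦ 0  <
So 1 of the 9 assignments meets the threshold.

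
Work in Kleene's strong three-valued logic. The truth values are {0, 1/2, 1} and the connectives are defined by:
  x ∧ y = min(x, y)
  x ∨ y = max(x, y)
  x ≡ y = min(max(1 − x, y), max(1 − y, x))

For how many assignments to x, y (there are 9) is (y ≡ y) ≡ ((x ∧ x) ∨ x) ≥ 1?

x = 0, y = 0 ↦ 0  <
x = 0, y = 1/2 ↦ 1/2  <
x = 0, y = 1 ↦ 0  <
x = 1/2, y = 0 ↦ 1/2  <
x = 1/2, y = 1/2 ↦ 1/2  <
x = 1/2, y = 1 ↦ 1/2  <
x = 1, y = 0 ↦ 1  ≥
x = 1, y = 1/2 ↦ 1/2  <
x = 1, y = 1 ↦ 1  ≥
So 2 of the 9 assignments meet the threshold.

2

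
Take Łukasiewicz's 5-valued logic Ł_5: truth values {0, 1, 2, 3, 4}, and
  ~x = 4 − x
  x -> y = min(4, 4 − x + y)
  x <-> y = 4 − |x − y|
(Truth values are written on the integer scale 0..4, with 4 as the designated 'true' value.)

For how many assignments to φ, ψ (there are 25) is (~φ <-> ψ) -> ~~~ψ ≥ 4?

13

value 4: 13 assignments (counts)
value 3: 5 assignments
value 2: 4 assignments
value 1: 2 assignments
value 0: 1 assignment
So 13 of the 25 assignments meet the threshold.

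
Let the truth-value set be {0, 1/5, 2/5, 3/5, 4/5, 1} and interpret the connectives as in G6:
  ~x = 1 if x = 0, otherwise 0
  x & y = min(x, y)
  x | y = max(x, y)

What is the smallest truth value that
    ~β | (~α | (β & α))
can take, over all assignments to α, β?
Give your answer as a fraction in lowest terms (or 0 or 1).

Take α = 1/5, β = 1/5:
~β = ~1/5 = 0
~α = ~1/5 = 0
β & α = 1/5 & 1/5 = 1/5
~α | (β & α) = 0 | 1/5 = 1/5
~β | (~α | (β & α)) = 0 | 1/5 = 1/5
No assignment yields a value below 1/5, so this is the minimum.

1/5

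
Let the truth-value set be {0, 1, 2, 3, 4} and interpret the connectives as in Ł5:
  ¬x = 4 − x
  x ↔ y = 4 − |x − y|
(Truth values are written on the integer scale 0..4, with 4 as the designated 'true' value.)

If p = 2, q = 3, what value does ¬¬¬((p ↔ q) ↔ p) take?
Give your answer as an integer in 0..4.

1

p ↔ q = 2 ↔ 3 = 3
(p ↔ q) ↔ p = 3 ↔ 2 = 3
¬((p ↔ q) ↔ p) = ¬3 = 1
¬¬((p ↔ q) ↔ p) = ¬1 = 3
¬¬¬((p ↔ q) ↔ p) = ¬3 = 1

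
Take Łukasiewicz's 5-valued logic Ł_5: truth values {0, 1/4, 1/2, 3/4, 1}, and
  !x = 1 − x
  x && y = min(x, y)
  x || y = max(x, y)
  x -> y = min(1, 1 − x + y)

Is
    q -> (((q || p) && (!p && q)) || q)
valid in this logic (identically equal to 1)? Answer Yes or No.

At p = 3/4, q = 3/4, for instance:
q || p = 3/4 || 3/4 = 3/4
!p = !3/4 = 1/4
!p && q = 1/4 && 3/4 = 1/4
(q || p) && (!p && q) = 3/4 && 1/4 = 1/4
((q || p) && (!p && q)) || q = 1/4 || 3/4 = 3/4
q -> (((q || p) && (!p && q)) || q) = 3/4 -> 3/4 = 1
and checking the remaining 24 assignments likewise gives ≥ 1 in every case.

Yes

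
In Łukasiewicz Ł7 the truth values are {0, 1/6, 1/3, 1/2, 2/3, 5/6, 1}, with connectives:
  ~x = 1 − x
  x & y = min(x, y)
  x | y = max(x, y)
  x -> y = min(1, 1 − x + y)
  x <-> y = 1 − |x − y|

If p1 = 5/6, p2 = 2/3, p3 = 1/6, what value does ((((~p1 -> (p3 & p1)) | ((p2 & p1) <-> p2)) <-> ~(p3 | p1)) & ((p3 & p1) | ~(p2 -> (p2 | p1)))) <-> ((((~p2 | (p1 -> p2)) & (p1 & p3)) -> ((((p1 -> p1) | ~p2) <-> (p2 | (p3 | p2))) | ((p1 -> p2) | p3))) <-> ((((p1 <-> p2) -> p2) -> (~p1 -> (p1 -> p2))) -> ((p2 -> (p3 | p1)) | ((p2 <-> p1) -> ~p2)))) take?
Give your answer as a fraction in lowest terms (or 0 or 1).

1/6

~p1 = ~5/6 = 1/6
p3 & p1 = 1/6 & 5/6 = 1/6
~p1 -> (p3 & p1) = 1/6 -> 1/6 = 1
p2 & p1 = 2/3 & 5/6 = 2/3
(p2 & p1) <-> p2 = 2/3 <-> 2/3 = 1
(~p1 -> (p3 & p1)) | ((p2 & p1) <-> p2) = 1 | 1 = 1
p3 | p1 = 1/6 | 5/6 = 5/6
~(p3 | p1) = ~5/6 = 1/6
((~p1 -> (p3 & p1)) | ((p2 & p1) <-> p2)) <-> ~(p3 | p1) = 1 <-> 1/6 = 1/6
p3 & p1 = 1/6 & 5/6 = 1/6
p2 | p1 = 2/3 | 5/6 = 5/6
p2 -> (p2 | p1) = 2/3 -> 5/6 = 1
~(p2 -> (p2 | p1)) = ~1 = 0
(p3 & p1) | ~(p2 -> (p2 | p1)) = 1/6 | 0 = 1/6
(((~p1 -> (p3 & p1)) | ((p2 & p1) <-> p2)) <-> ~(p3 | p1)) & ((p3 & p1) | ~(p2 -> (p2 | p1))) = 1/6 & 1/6 = 1/6
~p2 = ~2/3 = 1/3
p1 -> p2 = 5/6 -> 2/3 = 5/6
~p2 | (p1 -> p2) = 1/3 | 5/6 = 5/6
p1 & p3 = 5/6 & 1/6 = 1/6
(~p2 | (p1 -> p2)) & (p1 & p3) = 5/6 & 1/6 = 1/6
p1 -> p1 = 5/6 -> 5/6 = 1
~p2 = ~2/3 = 1/3
(p1 -> p1) | ~p2 = 1 | 1/3 = 1
p3 | p2 = 1/6 | 2/3 = 2/3
p2 | (p3 | p2) = 2/3 | 2/3 = 2/3
((p1 -> p1) | ~p2) <-> (p2 | (p3 | p2)) = 1 <-> 2/3 = 2/3
p1 -> p2 = 5/6 -> 2/3 = 5/6
(p1 -> p2) | p3 = 5/6 | 1/6 = 5/6
(((p1 -> p1) | ~p2) <-> (p2 | (p3 | p2))) | ((p1 -> p2) | p3) = 2/3 | 5/6 = 5/6
((~p2 | (p1 -> p2)) & (p1 & p3)) -> ((((p1 -> p1) | ~p2) <-> (p2 | (p3 | p2))) | ((p1 -> p2) | p3)) = 1/6 -> 5/6 = 1
p1 <-> p2 = 5/6 <-> 2/3 = 5/6
(p1 <-> p2) -> p2 = 5/6 -> 2/3 = 5/6
~p1 = ~5/6 = 1/6
p1 -> p2 = 5/6 -> 2/3 = 5/6
~p1 -> (p1 -> p2) = 1/6 -> 5/6 = 1
((p1 <-> p2) -> p2) -> (~p1 -> (p1 -> p2)) = 5/6 -> 1 = 1
p3 | p1 = 1/6 | 5/6 = 5/6
p2 -> (p3 | p1) = 2/3 -> 5/6 = 1
p2 <-> p1 = 2/3 <-> 5/6 = 5/6
~p2 = ~2/3 = 1/3
(p2 <-> p1) -> ~p2 = 5/6 -> 1/3 = 1/2
(p2 -> (p3 | p1)) | ((p2 <-> p1) -> ~p2) = 1 | 1/2 = 1
(((p1 <-> p2) -> p2) -> (~p1 -> (p1 -> p2))) -> ((p2 -> (p3 | p1)) | ((p2 <-> p1) -> ~p2)) = 1 -> 1 = 1
(((~p2 | (p1 -> p2)) & (p1 & p3)) -> ((((p1 -> p1) | ~p2) <-> (p2 | (p3 | p2))) | ((p1 -> p2) | p3))) <-> ((((p1 <-> p2) -> p2) -> (~p1 -> (p1 -> p2))) -> ((p2 -> (p3 | p1)) | ((p2 <-> p1) -> ~p2))) = 1 <-> 1 = 1
((((~p1 -> (p3 & p1)) | ((p2 & p1) <-> p2)) <-> ~(p3 | p1)) & ((p3 & p1) | ~(p2 -> (p2 | p1)))) <-> ((((~p2 | (p1 -> p2)) & (p1 & p3)) -> ((((p1 -> p1) | ~p2) <-> (p2 | (p3 | p2))) | ((p1 -> p2) | p3))) <-> ((((p1 <-> p2) -> p2) -> (~p1 -> (p1 -> p2))) -> ((p2 -> (p3 | p1)) | ((p2 <-> p1) -> ~p2)))) = 1/6 <-> 1 = 1/6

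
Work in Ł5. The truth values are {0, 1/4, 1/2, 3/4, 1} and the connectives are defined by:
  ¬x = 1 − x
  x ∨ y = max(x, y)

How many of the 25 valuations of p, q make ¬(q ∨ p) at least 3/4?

value 1: 1 assignment (counts)
value 3/4: 3 assignments (counts)
value 1/2: 5 assignments
value 1/4: 7 assignments
value 0: 9 assignments
So 4 of the 25 assignments meet the threshold.

4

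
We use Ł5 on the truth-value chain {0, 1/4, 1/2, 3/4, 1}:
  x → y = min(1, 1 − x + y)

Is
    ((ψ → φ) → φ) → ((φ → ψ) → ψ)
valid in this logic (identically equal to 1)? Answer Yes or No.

At φ = 1, ψ = 1/4, for instance:
ψ → φ = 1/4 → 1 = 1
(ψ → φ) → φ = 1 → 1 = 1
φ → ψ = 1 → 1/4 = 1/4
(φ → ψ) → ψ = 1/4 → 1/4 = 1
((ψ → φ) → φ) → ((φ → ψ) → ψ) = 1 → 1 = 1
and checking the remaining 24 assignments likewise gives ≥ 1 in every case.

Yes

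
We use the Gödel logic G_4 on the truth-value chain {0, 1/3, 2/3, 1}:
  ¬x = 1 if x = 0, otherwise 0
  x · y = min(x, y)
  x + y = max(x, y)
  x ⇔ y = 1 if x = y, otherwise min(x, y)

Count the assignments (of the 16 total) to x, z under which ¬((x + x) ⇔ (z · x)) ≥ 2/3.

x = 0, z = 0 ↦ 0  <
x = 0, z = 1/3 ↦ 0  <
x = 0, z = 2/3 ↦ 0  <
x = 0, z = 1 ↦ 0  <
x = 1/3, z = 0 ↦ 1  ≥
x = 1/3, z = 1/3 ↦ 0  <
x = 1/3, z = 2/3 ↦ 0  <
x = 1/3, z = 1 ↦ 0  <
x = 2/3, z = 0 ↦ 1  ≥
x = 2/3, z = 1/3 ↦ 0  <
x = 2/3, z = 2/3 ↦ 0  <
x = 2/3, z = 1 ↦ 0  <
x = 1, z = 0 ↦ 1  ≥
x = 1, z = 1/3 ↦ 0  <
x = 1, z = 2/3 ↦ 0  <
x = 1, z = 1 ↦ 0  <
So 3 of the 16 assignments meet the threshold.

3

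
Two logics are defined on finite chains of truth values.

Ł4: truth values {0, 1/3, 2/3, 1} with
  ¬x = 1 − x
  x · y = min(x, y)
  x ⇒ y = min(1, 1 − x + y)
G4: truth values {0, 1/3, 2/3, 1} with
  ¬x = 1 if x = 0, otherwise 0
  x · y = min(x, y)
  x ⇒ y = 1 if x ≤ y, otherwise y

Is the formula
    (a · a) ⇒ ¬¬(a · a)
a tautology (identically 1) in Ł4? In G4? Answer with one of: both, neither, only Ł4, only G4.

In Ł4: every assignment gives 1 — tautology.
In G4: every assignment gives 1 — tautology.

both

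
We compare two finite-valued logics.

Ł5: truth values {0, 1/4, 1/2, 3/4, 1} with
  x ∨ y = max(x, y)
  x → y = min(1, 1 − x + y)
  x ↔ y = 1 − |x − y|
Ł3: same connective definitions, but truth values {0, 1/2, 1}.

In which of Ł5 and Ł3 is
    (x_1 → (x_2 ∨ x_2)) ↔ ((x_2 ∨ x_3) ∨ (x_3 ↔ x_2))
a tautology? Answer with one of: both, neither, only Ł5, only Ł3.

In Ł5: at x_1 = 0, x_2 = 0, x_3 = 1/4 the value is 3/4 — not a tautology.
In Ł3: at x_1 = 0, x_2 = 0, x_3 = 1/2 the value is 1/2 — not a tautology.

neither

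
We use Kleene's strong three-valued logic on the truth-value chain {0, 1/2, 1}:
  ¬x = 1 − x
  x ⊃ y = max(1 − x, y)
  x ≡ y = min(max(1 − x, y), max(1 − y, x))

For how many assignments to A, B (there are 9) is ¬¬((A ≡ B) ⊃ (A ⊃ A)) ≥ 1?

6

A = 0, B = 0 ↦ 1  ≥
A = 0, B = 1/2 ↦ 1  ≥
A = 0, B = 1 ↦ 1  ≥
A = 1/2, B = 0 ↦ 1/2  <
A = 1/2, B = 1/2 ↦ 1/2  <
A = 1/2, B = 1 ↦ 1/2  <
A = 1, B = 0 ↦ 1  ≥
A = 1, B = 1/2 ↦ 1  ≥
A = 1, B = 1 ↦ 1  ≥
So 6 of the 9 assignments meet the threshold.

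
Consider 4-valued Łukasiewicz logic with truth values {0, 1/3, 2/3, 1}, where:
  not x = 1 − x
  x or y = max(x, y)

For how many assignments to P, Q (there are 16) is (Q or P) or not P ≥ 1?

10

P = 0, Q = 0 ↦ 1  ≥
P = 0, Q = 1/3 ↦ 1  ≥
P = 0, Q = 2/3 ↦ 1  ≥
P = 0, Q = 1 ↦ 1  ≥
P = 1/3, Q = 0 ↦ 2/3  <
P = 1/3, Q = 1/3 ↦ 2/3  <
P = 1/3, Q = 2/3 ↦ 2/3  <
P = 1/3, Q = 1 ↦ 1  ≥
P = 2/3, Q = 0 ↦ 2/3  <
P = 2/3, Q = 1/3 ↦ 2/3  <
P = 2/3, Q = 2/3 ↦ 2/3  <
P = 2/3, Q = 1 ↦ 1  ≥
P = 1, Q = 0 ↦ 1  ≥
P = 1, Q = 1/3 ↦ 1  ≥
P = 1, Q = 2/3 ↦ 1  ≥
P = 1, Q = 1 ↦ 1  ≥
So 10 of the 16 assignments meet the threshold.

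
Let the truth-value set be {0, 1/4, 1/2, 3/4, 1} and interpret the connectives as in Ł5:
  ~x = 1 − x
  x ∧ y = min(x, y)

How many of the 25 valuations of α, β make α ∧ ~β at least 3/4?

value 1: 1 assignment (counts)
value 3/4: 3 assignments (counts)
value 1/2: 5 assignments
value 1/4: 7 assignments
value 0: 9 assignments
So 4 of the 25 assignments meet the threshold.

4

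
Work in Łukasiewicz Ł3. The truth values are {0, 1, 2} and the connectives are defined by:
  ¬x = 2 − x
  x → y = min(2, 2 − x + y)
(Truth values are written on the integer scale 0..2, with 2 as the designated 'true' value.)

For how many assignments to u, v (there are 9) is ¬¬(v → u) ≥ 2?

u = 0, v = 0 ↦ 2  ≥
u = 0, v = 1 ↦ 1  <
u = 0, v = 2 ↦ 0  <
u = 1, v = 0 ↦ 2  ≥
u = 1, v = 1 ↦ 2  ≥
u = 1, v = 2 ↦ 1  <
u = 2, v = 0 ↦ 2  ≥
u = 2, v = 1 ↦ 2  ≥
u = 2, v = 2 ↦ 2  ≥
So 6 of the 9 assignments meet the threshold.

6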